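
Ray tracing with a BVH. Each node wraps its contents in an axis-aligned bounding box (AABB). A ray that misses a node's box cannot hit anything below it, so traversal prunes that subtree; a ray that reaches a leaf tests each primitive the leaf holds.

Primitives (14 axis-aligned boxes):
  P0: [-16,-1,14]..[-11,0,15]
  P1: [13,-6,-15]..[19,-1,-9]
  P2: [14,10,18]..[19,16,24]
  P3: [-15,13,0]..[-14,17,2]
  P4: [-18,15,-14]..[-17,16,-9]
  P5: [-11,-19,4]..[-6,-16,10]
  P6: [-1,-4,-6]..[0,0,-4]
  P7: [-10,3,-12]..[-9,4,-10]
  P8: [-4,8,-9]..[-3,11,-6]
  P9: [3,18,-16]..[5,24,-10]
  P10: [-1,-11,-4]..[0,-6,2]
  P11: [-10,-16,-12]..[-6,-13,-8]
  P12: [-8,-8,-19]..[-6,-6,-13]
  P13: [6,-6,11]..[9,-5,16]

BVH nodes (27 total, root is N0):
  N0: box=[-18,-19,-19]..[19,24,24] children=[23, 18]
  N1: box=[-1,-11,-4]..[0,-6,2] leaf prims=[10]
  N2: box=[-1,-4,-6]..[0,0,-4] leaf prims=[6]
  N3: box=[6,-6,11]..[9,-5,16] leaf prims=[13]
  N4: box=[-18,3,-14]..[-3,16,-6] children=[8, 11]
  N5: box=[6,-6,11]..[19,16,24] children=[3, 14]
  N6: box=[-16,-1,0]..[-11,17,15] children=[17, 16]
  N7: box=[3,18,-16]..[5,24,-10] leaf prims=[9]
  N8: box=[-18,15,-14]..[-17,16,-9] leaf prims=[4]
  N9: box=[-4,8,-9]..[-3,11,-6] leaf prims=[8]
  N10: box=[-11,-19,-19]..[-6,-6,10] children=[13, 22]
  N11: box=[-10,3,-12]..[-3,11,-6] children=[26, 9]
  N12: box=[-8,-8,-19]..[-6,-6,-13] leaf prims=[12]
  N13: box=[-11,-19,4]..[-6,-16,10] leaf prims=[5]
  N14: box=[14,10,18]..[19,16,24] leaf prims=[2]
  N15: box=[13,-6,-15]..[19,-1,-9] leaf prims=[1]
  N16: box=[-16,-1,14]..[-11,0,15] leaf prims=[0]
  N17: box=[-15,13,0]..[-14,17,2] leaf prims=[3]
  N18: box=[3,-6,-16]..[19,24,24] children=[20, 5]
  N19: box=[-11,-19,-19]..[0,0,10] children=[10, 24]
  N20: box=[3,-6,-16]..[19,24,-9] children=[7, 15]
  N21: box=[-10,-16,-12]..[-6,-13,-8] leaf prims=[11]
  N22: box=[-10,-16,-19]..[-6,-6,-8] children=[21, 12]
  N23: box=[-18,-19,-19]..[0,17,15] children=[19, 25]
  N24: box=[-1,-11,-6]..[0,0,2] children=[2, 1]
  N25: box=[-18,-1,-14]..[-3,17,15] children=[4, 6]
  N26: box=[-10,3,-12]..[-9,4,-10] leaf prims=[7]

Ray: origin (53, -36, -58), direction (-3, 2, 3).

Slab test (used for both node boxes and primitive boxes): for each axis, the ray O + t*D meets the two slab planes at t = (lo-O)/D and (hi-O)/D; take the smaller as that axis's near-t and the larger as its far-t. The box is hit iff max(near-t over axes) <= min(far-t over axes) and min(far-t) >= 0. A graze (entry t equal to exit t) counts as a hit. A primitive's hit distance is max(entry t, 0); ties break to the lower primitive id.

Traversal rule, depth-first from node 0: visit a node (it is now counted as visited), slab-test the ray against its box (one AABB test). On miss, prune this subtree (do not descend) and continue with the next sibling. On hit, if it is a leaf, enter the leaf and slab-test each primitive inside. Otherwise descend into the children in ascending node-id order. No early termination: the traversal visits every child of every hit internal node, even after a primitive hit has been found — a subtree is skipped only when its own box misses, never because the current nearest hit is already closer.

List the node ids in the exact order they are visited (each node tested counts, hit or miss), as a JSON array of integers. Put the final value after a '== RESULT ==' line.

Trace the traversal:
N0 x:[34/3,71/3] y:[17/2,30] z:[13,82/3] -> hit [13,71/3], descend [18, 23]
  N18 x:[34/3,50/3] y:[15,30] z:[14,82/3] -> hit [15,50/3], descend [5, 20]
    N5 x:[34/3,47/3] y:[15,26] z:[23,82/3] -> miss, prune
    N20 x:[34/3,50/3] y:[15,30] z:[14,49/3] -> hit [15,49/3], descend [7, 15]
      N7 x:[16,50/3] y:[27,30] z:[14,16] -> miss, prune
      N15 x:[34/3,40/3] y:[15,35/2] z:[43/3,49/3] -> miss, prune
  N23 x:[53/3,71/3] y:[17/2,53/2] z:[13,73/3] -> hit [53/3,71/3], descend [19, 25]
    N19 x:[53/3,64/3] y:[17/2,18] z:[13,68/3] -> hit [53/3,18], descend [10, 24]
      N10 x:[59/3,64/3] y:[17/2,15] z:[13,68/3] -> miss, prune
      N24 x:[53/3,18] y:[25/2,18] z:[52/3,20] -> hit [53/3,18], descend [1, 2]
        N1 x:[53/3,18] y:[25/2,15] z:[18,20] -> miss, prune
        N2 x:[53/3,18] y:[16,18] z:[52/3,18] -> hit [53/3,18] leaf, test {P6@t=53/3}
    N25 x:[56/3,71/3] y:[35/2,53/2] z:[44/3,73/3] -> hit [56/3,71/3], descend [4, 6]
      N4 x:[56/3,71/3] y:[39/2,26] z:[44/3,52/3] -> miss, prune
      N6 x:[64/3,23] y:[35/2,53/2] z:[58/3,73/3] -> hit [64/3,23], descend [16, 17]
        N16 x:[64/3,23] y:[35/2,18] z:[24,73/3] -> miss, prune
        N17 x:[67/3,68/3] y:[49/2,53/2] z:[58/3,20] -> miss, prune

17 AABB tests over nodes [0, 18, 5, 20, 7, 15, 23, 19, 10, 24, 1, 2, 25, 4, 6, 16, 17]; 1 leaf entered; closest P6.

== RESULT ==
[0, 18, 5, 20, 7, 15, 23, 19, 10, 24, 1, 2, 25, 4, 6, 16, 17]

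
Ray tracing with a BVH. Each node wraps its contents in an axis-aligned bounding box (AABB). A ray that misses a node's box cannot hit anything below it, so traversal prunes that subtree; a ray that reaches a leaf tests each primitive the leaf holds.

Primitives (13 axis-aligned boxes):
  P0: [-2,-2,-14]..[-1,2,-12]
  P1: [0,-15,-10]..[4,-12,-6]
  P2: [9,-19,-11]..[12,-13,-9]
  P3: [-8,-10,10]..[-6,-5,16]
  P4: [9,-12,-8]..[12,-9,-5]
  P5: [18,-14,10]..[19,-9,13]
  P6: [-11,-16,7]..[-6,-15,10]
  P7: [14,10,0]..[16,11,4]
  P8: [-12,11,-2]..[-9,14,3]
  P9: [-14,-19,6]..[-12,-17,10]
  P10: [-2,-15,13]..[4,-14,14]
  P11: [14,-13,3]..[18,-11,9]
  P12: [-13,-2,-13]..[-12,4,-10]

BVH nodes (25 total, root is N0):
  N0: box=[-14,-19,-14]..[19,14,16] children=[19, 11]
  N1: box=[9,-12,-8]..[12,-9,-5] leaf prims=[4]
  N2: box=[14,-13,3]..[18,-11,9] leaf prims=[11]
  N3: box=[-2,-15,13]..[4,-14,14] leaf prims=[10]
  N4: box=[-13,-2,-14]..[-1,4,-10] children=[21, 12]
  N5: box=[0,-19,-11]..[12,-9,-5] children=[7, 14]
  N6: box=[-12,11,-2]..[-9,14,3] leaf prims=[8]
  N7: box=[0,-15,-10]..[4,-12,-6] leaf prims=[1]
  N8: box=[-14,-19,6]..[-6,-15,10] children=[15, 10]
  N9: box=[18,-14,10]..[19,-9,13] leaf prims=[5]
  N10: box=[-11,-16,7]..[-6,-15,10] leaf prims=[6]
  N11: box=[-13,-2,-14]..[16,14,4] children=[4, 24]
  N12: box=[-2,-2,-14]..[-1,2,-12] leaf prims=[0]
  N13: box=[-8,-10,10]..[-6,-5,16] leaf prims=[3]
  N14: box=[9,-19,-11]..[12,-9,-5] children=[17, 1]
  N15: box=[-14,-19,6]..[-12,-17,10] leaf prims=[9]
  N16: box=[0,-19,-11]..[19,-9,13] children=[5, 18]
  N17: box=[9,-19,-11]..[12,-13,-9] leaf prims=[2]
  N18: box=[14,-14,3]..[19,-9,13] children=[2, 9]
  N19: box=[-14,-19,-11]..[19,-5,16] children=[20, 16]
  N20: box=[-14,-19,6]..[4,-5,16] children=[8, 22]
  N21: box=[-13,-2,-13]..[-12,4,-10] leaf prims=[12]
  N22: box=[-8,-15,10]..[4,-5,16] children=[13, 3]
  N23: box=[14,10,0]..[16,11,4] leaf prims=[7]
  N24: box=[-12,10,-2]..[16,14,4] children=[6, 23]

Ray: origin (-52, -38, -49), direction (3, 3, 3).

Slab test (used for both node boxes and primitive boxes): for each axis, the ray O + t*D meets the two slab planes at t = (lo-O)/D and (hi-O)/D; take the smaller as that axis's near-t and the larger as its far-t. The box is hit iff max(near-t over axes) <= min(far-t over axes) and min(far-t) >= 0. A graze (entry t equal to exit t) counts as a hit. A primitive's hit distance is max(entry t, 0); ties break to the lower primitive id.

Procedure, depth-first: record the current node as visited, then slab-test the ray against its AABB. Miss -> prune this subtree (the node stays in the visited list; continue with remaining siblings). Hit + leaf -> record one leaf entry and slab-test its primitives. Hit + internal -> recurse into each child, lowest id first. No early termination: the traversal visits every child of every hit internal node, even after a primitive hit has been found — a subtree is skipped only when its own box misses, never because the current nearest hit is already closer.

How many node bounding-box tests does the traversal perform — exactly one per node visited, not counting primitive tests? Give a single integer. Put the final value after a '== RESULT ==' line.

Walk:
N0 x:[38/3,71/3] y:[19/3,52/3] z:[35/3,65/3] -> hit [38/3,52/3], descend [11, 19]
  N11 x:[13,68/3] y:[12,52/3] z:[35/3,53/3] -> hit [13,52/3], descend [4, 24]
    N4 x:[13,17] y:[12,14] z:[35/3,13] -> hit [13,13], descend [12, 21]
      N12 x:[50/3,17] y:[12,40/3] z:[35/3,37/3] -> miss, prune
      N21 x:[13,40/3] y:[12,14] z:[12,13] -> hit [13,13] leaf, test {P12@t=13}
    N24 x:[40/3,68/3] y:[16,52/3] z:[47/3,53/3] -> hit [16,52/3], descend [6, 23]
      N6 x:[40/3,43/3] y:[49/3,52/3] z:[47/3,52/3] -> miss, prune
      N23 x:[22,68/3] y:[16,49/3] z:[49/3,53/3] -> miss, prune
  N19 x:[38/3,71/3] y:[19/3,11] z:[38/3,65/3] -> miss, prune

Summary -> nodes [0, 11, 4, 12, 21, 24, 6, 23, 19]; box-tests=9; leaf-entries=1; first=P12

== RESULT ==
9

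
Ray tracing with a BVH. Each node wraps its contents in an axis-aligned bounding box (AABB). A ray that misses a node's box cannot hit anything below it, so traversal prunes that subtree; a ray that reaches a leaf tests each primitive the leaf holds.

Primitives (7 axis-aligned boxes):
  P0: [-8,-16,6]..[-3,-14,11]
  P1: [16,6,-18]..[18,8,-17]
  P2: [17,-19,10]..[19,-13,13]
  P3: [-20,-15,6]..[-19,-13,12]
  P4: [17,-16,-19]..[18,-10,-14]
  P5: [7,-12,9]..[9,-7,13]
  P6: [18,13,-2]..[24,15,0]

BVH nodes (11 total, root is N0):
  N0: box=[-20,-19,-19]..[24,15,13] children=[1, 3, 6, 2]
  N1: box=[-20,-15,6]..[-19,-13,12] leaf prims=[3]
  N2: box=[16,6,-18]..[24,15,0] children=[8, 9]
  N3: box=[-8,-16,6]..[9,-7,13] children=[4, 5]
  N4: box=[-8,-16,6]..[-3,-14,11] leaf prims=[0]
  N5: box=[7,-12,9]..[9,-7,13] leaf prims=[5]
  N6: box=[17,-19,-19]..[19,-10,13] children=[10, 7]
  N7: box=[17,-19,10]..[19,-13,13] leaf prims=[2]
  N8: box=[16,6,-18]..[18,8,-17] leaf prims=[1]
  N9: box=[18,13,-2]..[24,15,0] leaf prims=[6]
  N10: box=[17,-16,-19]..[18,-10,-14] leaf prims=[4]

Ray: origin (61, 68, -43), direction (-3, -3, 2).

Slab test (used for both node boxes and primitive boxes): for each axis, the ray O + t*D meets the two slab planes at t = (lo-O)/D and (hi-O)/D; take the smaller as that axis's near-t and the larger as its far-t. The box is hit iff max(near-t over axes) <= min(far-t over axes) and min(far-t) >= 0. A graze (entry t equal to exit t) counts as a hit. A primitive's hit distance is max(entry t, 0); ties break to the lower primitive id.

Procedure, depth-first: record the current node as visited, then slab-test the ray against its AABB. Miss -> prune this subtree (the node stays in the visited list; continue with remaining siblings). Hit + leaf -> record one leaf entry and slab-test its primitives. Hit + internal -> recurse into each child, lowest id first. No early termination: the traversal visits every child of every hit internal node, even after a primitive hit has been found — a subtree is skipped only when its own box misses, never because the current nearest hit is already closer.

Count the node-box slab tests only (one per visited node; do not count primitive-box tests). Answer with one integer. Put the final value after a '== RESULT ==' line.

Walk:
N0 x:[37/3,27] y:[53/3,29] z:[12,28] -> hit [53/3,27], descend [1, 2, 3, 6]
  N1 x:[80/3,27] y:[27,83/3] z:[49/2,55/2] -> hit [27,27] leaf, test {P3@t=27}
  N2 x:[37/3,15] y:[53/3,62/3] z:[25/2,43/2] -> miss, prune
  N3 x:[52/3,23] y:[25,28] z:[49/2,28] -> miss, prune
  N6 x:[14,44/3] y:[26,29] z:[12,28] -> miss, prune

5 AABB tests over nodes [0, 1, 2, 3, 6]; 1 leaf entered; closest P3.

== RESULT ==
5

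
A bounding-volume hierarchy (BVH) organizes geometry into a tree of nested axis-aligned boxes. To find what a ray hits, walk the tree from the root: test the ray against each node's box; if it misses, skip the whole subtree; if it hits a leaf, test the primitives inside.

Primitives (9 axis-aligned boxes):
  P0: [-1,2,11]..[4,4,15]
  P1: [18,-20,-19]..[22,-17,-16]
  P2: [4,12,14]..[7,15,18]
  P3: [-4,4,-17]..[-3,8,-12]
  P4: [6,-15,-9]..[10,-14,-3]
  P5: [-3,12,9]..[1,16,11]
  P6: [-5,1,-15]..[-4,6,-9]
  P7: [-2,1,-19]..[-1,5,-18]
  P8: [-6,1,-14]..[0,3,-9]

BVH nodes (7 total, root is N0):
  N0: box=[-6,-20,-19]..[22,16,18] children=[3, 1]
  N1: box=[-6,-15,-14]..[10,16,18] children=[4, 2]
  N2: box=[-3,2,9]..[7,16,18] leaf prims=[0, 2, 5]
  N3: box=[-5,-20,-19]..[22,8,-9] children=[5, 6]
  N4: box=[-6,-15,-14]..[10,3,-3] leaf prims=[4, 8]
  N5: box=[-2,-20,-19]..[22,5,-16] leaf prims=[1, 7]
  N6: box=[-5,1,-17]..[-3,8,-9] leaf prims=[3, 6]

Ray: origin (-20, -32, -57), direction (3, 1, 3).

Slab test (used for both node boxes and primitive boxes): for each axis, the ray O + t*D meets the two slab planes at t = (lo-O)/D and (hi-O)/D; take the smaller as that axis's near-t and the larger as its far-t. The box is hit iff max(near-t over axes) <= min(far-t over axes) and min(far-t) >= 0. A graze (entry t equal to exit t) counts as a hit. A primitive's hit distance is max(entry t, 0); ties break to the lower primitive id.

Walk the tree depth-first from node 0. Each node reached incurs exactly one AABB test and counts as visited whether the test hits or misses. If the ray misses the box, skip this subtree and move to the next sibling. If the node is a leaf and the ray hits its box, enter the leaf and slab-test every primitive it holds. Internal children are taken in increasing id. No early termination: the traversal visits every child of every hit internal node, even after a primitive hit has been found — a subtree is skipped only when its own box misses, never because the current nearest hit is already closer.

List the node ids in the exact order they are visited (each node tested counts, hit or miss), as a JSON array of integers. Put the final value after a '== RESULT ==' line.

Traverse from the root:
N0 x:[14/3,14] y:[12,48] z:[38/3,25] -> hit [38/3,14], descend [1, 3]
  N1 x:[14/3,10] y:[17,48] z:[43/3,25] -> miss, prune
  N3 x:[5,14] y:[12,40] z:[38/3,16] -> hit [38/3,14], descend [5, 6]
    N5 x:[6,14] y:[12,37] z:[38/3,41/3] -> hit [38/3,41/3] leaf, test {P1@t=38/3, P7(miss)}
    N6 x:[5,17/3] y:[33,40] z:[40/3,16] -> miss, prune

order=[0, 1, 3, 5, 6]  |boxes|=5  |leaves|=1  hit=P1

== RESULT ==
[0, 1, 3, 5, 6]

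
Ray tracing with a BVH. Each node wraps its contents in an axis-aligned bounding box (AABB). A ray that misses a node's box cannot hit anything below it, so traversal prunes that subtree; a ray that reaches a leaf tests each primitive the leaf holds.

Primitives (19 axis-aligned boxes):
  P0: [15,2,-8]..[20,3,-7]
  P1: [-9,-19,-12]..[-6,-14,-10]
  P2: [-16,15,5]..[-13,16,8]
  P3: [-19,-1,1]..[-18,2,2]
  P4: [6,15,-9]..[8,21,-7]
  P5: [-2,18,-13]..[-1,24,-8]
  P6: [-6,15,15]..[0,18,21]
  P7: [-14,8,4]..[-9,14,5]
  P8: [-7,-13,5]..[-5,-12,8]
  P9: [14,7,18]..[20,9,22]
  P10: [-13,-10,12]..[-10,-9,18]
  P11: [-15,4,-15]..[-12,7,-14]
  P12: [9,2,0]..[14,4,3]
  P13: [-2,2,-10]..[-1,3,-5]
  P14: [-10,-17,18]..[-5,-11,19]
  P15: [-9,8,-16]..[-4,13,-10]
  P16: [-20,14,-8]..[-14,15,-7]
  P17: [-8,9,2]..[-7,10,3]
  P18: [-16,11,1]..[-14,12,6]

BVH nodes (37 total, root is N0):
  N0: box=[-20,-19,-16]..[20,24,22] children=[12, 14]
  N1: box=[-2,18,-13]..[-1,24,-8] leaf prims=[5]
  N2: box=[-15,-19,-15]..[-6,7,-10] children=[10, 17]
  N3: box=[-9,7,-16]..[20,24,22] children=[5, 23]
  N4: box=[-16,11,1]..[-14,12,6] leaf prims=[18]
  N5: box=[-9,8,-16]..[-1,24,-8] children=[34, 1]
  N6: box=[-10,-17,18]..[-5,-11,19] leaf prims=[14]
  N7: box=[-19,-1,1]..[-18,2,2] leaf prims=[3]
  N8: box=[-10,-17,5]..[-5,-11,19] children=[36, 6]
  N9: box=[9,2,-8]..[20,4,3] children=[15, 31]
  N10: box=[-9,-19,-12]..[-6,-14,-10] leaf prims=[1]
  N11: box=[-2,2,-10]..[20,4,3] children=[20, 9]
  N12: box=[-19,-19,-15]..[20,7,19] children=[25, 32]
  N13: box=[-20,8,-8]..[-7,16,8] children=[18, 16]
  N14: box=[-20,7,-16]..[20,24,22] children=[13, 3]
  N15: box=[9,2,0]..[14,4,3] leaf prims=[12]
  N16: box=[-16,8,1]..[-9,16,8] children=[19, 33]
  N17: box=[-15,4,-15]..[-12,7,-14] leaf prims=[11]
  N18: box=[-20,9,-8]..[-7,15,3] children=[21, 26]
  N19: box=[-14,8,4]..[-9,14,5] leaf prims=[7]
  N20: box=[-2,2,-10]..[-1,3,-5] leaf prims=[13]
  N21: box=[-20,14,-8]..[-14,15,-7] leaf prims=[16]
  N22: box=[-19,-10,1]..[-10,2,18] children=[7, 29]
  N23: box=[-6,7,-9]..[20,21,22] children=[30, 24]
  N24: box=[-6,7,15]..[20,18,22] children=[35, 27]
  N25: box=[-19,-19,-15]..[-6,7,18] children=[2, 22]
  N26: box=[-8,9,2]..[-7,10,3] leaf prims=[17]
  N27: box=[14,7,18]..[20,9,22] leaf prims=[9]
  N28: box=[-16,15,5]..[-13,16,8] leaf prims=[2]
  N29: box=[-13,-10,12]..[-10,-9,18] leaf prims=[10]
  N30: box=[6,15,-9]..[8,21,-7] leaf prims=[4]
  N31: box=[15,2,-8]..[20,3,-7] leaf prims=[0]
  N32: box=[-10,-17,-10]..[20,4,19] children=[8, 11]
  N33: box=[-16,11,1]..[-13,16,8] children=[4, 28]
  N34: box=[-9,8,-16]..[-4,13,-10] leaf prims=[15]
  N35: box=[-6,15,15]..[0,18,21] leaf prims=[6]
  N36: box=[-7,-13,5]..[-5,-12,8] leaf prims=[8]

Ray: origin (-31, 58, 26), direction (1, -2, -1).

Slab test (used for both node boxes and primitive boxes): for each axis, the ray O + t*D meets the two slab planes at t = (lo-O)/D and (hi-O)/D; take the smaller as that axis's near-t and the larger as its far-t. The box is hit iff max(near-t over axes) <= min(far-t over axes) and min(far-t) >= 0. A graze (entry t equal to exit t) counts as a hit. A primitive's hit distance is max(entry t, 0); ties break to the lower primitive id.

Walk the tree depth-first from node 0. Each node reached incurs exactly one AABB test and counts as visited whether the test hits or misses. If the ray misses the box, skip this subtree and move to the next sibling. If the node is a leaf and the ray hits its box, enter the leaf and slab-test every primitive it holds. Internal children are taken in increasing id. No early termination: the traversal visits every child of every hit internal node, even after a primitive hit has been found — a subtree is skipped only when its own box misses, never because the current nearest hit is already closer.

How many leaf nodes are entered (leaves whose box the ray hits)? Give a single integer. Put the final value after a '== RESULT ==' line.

Trace the traversal:
N0 x:[11,51] y:[17,77/2] z:[4,42] -> hit [17,77/2], descend [12, 14]
  N12 x:[12,51] y:[51/2,77/2] z:[7,41] -> hit [51/2,77/2], descend [25, 32]
    N25 x:[12,25] y:[51/2,77/2] z:[8,41] -> miss, prune
    N32 x:[21,51] y:[27,75/2] z:[7,36] -> hit [27,36], descend [8, 11]
      N8 x:[21,26] y:[69/2,75/2] z:[7,21] -> miss, prune
      N11 x:[29,51] y:[27,28] z:[23,36] -> miss, prune
  N14 x:[11,51] y:[17,51/2] z:[4,42] -> hit [17,51/2], descend [3, 13]
    N3 x:[22,51] y:[17,51/2] z:[4,42] -> hit [22,51/2], descend [5, 23]
      N5 x:[22,30] y:[17,25] z:[34,42] -> miss, prune
      N23 x:[25,51] y:[37/2,51/2] z:[4,35] -> hit [25,51/2], descend [24, 30]
        N24 x:[25,51] y:[20,51/2] z:[4,11] -> miss, prune
        N30 x:[37,39] y:[37/2,43/2] z:[33,35] -> miss, prune
    N13 x:[11,24] y:[21,25] z:[18,34] -> hit [21,24], descend [16, 18]
      N16 x:[15,22] y:[21,25] z:[18,25] -> hit [21,22], descend [19, 33]
        N19 x:[17,22] y:[22,25] z:[21,22] -> hit [22,22] leaf, test {P7@t=22}
        N33 x:[15,18] y:[21,47/2] z:[18,25] -> miss, prune
      N18 x:[11,24] y:[43/2,49/2] z:[23,34] -> hit [23,24], descend [21, 26]
        N21 x:[11,17] y:[43/2,22] z:[33,34] -> miss, prune
        N26 x:[23,24] y:[24,49/2] z:[23,24] -> hit [24,24] leaf, test {P17@t=24}

19 AABB tests over nodes [0, 12, 25, 32, 8, 11, 14, 3, 5, 23, 24, 30, 13, 16, 19, 33, 18, 21, 26]; 2 leaves entered; closest P7.

== RESULT ==
2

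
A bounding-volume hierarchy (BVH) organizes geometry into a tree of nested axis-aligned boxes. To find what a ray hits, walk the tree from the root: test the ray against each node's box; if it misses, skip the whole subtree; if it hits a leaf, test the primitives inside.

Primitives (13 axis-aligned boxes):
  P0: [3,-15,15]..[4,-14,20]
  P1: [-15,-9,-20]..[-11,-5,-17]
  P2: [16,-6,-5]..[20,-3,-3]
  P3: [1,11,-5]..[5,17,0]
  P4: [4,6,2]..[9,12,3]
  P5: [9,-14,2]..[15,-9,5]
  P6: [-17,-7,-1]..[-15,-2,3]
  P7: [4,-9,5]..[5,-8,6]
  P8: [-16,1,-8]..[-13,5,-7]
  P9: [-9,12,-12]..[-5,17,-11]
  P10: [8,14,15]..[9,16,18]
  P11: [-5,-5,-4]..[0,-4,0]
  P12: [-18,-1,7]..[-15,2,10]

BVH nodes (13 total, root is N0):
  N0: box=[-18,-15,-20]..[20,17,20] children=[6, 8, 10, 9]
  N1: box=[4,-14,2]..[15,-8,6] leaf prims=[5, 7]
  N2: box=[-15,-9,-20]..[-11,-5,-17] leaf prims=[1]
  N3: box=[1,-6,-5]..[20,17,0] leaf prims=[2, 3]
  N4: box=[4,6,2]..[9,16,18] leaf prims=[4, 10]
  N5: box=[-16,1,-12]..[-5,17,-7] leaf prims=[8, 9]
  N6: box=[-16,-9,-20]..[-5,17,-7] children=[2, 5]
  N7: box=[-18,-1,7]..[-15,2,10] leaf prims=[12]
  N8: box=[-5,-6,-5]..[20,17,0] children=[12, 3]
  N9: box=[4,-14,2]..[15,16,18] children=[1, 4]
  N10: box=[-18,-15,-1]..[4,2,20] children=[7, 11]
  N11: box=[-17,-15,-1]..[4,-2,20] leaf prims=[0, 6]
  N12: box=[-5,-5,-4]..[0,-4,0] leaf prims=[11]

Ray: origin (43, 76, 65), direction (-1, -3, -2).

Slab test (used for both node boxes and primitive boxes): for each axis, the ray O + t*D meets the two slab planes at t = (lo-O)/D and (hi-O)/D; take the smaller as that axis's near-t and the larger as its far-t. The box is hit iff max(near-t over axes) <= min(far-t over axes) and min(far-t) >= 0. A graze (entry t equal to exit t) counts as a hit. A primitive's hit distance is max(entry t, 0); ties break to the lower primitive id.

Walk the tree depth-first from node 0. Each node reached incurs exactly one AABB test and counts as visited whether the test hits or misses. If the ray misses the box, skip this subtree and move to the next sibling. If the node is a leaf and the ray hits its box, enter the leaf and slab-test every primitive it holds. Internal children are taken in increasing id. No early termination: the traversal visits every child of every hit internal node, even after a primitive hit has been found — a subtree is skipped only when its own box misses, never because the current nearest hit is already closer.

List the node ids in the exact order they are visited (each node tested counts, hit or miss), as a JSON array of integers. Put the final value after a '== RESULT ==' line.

Walk:
N0 x:[23,61] y:[59/3,91/3] z:[45/2,85/2] -> hit [23,91/3], descend [6, 8, 9, 10]
  N6 x:[48,59] y:[59/3,85/3] z:[36,85/2] -> miss, prune
  N8 x:[23,48] y:[59/3,82/3] z:[65/2,35] -> miss, prune
  N9 x:[28,39] y:[20,30] z:[47/2,63/2] -> hit [28,30], descend [1, 4]
    N1 x:[28,39] y:[28,30] z:[59/2,63/2] -> hit [59/2,30] leaf, test {P5@t=30, P7(miss)}
    N4 x:[34,39] y:[20,70/3] z:[47/2,63/2] -> miss, prune
  N10 x:[39,61] y:[74/3,91/3] z:[45/2,33] -> miss, prune

order=[0, 6, 8, 9, 1, 4, 10]  |boxes|=7  |leaves|=1  hit=P5

== RESULT ==
[0, 6, 8, 9, 1, 4, 10]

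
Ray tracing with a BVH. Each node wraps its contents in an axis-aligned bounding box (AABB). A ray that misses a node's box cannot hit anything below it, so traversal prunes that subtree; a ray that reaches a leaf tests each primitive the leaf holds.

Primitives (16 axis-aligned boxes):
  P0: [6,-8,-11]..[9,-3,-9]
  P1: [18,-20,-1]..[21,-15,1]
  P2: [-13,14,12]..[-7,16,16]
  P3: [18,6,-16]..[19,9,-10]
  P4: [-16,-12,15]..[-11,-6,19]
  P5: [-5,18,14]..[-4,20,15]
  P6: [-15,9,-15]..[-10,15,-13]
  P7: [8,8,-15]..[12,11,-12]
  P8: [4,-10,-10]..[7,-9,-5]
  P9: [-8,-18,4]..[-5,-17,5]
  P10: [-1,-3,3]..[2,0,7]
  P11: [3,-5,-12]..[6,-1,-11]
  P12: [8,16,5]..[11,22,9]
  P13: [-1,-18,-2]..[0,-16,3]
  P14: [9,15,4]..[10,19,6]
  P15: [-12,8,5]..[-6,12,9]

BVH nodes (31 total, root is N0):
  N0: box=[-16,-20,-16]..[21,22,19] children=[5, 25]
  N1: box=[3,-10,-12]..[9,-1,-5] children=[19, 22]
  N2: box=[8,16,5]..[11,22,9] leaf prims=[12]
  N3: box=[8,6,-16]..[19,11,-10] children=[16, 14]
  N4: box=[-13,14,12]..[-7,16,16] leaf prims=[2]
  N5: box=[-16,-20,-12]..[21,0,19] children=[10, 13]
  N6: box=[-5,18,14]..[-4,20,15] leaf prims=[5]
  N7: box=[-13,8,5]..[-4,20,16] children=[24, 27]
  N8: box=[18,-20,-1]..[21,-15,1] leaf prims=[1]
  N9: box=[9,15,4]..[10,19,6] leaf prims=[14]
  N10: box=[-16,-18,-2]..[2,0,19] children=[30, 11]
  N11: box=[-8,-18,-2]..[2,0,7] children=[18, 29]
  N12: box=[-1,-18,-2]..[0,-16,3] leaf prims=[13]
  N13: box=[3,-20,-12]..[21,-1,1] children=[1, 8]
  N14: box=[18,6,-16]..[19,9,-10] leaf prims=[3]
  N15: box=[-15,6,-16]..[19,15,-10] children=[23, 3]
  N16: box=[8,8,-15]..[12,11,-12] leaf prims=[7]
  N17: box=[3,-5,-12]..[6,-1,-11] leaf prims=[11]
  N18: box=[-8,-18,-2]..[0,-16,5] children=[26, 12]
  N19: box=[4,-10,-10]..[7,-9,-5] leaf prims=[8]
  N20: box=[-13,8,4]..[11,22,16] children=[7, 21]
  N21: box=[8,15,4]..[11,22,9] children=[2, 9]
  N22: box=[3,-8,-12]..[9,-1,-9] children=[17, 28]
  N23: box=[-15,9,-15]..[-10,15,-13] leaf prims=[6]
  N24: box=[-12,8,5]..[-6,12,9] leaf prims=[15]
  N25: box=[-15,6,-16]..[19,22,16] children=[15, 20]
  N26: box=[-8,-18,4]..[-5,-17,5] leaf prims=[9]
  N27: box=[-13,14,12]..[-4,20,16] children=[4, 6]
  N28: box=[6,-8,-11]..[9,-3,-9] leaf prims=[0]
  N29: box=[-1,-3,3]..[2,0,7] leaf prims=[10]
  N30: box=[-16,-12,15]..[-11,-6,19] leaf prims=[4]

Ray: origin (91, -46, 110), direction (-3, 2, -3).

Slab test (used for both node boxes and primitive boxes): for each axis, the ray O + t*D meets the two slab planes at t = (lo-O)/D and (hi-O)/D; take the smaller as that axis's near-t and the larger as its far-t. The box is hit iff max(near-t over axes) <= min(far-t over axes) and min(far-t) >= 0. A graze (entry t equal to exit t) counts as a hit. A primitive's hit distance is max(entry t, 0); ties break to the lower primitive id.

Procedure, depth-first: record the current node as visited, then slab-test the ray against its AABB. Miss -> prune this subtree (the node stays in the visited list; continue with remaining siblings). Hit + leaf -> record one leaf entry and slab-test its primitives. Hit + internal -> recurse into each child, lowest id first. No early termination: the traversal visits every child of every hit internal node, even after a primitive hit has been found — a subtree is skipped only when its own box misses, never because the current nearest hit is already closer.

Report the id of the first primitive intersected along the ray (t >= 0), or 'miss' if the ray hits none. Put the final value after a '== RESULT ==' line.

Trace the traversal:
N0 x:[70/3,107/3] y:[13,34] z:[91/3,42] -> hit [91/3,34], descend [5, 25]
  N5 x:[70/3,107/3] y:[13,23] z:[91/3,122/3] -> miss, prune
  N25 x:[24,106/3] y:[26,34] z:[94/3,42] -> hit [94/3,34], descend [15, 20]
    N15 x:[24,106/3] y:[26,61/2] z:[40,42] -> miss, prune
    N20 x:[80/3,104/3] y:[27,34] z:[94/3,106/3] -> hit [94/3,34], descend [7, 21]
      N7 x:[95/3,104/3] y:[27,33] z:[94/3,35] -> hit [95/3,33], descend [24, 27]
        N24 x:[97/3,103/3] y:[27,29] z:[101/3,35] -> miss, prune
        N27 x:[95/3,104/3] y:[30,33] z:[94/3,98/3] -> hit [95/3,98/3], descend [4, 6]
          N4 x:[98/3,104/3] y:[30,31] z:[94/3,98/3] -> miss, prune
          N6 x:[95/3,32] y:[32,33] z:[95/3,32] -> hit [32,32] leaf, test {P5@t=32}
      N21 x:[80/3,83/3] y:[61/2,34] z:[101/3,106/3] -> miss, prune

Summary -> nodes [0, 5, 25, 15, 20, 7, 24, 27, 4, 6, 21]; box-tests=11; leaf-entries=1; first=P5

== RESULT ==
5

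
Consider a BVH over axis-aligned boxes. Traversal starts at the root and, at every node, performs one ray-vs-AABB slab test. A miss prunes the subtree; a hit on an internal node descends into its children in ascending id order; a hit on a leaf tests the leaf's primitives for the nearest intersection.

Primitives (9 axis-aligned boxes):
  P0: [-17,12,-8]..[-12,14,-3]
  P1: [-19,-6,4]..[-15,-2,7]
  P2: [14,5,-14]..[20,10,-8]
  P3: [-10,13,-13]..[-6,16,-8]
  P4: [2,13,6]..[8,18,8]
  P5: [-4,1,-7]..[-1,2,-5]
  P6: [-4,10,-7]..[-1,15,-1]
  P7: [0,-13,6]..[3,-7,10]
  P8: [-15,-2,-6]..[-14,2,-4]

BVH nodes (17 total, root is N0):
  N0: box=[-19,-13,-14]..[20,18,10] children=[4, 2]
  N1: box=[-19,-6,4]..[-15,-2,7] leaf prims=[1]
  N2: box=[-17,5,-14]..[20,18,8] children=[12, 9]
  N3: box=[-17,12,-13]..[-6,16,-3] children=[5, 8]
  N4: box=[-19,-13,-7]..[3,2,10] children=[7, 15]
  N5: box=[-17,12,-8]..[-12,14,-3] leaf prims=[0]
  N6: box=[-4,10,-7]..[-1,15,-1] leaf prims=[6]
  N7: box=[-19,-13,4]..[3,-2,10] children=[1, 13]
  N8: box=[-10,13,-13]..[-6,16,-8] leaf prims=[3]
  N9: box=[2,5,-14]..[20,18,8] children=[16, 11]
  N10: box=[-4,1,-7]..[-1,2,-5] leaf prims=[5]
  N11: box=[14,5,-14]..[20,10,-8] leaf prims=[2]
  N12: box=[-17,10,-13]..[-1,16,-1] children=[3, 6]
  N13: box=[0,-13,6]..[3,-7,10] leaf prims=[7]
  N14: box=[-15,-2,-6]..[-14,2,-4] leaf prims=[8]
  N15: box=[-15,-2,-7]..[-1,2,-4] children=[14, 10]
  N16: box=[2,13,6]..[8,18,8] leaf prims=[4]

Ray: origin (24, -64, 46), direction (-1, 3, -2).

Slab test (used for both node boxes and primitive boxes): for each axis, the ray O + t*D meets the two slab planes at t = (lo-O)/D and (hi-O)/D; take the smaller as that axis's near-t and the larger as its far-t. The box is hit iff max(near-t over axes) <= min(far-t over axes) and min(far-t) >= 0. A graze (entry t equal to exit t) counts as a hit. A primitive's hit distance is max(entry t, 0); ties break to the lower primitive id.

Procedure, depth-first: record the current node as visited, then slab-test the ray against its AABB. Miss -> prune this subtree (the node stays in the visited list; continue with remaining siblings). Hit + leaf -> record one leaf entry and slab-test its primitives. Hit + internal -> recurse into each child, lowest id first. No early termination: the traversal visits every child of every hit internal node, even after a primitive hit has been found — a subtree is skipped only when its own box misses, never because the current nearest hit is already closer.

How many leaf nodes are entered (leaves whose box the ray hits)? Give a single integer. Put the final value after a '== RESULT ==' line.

Trace the traversal:
N0 x:[4,43] y:[17,82/3] z:[18,30] -> hit [18,82/3], descend [2, 4]
  N2 x:[4,41] y:[23,82/3] z:[19,30] -> hit [23,82/3], descend [9, 12]
    N9 x:[4,22] y:[23,82/3] z:[19,30] -> miss, prune
    N12 x:[25,41] y:[74/3,80/3] z:[47/2,59/2] -> hit [25,80/3], descend [3, 6]
      N3 x:[30,41] y:[76/3,80/3] z:[49/2,59/2] -> miss, prune
      N6 x:[25,28] y:[74/3,79/3] z:[47/2,53/2] -> hit [25,79/3] leaf, test {P6@t=25}
  N4 x:[21,43] y:[17,22] z:[18,53/2] -> hit [21,22], descend [7, 15]
    N7 x:[21,43] y:[17,62/3] z:[18,21] -> miss, prune
    N15 x:[25,39] y:[62/3,22] z:[25,53/2] -> miss, prune

Summary -> nodes [0, 2, 9, 12, 3, 6, 4, 7, 15]; box-tests=9; leaf-entries=1; first=P6

== RESULT ==
1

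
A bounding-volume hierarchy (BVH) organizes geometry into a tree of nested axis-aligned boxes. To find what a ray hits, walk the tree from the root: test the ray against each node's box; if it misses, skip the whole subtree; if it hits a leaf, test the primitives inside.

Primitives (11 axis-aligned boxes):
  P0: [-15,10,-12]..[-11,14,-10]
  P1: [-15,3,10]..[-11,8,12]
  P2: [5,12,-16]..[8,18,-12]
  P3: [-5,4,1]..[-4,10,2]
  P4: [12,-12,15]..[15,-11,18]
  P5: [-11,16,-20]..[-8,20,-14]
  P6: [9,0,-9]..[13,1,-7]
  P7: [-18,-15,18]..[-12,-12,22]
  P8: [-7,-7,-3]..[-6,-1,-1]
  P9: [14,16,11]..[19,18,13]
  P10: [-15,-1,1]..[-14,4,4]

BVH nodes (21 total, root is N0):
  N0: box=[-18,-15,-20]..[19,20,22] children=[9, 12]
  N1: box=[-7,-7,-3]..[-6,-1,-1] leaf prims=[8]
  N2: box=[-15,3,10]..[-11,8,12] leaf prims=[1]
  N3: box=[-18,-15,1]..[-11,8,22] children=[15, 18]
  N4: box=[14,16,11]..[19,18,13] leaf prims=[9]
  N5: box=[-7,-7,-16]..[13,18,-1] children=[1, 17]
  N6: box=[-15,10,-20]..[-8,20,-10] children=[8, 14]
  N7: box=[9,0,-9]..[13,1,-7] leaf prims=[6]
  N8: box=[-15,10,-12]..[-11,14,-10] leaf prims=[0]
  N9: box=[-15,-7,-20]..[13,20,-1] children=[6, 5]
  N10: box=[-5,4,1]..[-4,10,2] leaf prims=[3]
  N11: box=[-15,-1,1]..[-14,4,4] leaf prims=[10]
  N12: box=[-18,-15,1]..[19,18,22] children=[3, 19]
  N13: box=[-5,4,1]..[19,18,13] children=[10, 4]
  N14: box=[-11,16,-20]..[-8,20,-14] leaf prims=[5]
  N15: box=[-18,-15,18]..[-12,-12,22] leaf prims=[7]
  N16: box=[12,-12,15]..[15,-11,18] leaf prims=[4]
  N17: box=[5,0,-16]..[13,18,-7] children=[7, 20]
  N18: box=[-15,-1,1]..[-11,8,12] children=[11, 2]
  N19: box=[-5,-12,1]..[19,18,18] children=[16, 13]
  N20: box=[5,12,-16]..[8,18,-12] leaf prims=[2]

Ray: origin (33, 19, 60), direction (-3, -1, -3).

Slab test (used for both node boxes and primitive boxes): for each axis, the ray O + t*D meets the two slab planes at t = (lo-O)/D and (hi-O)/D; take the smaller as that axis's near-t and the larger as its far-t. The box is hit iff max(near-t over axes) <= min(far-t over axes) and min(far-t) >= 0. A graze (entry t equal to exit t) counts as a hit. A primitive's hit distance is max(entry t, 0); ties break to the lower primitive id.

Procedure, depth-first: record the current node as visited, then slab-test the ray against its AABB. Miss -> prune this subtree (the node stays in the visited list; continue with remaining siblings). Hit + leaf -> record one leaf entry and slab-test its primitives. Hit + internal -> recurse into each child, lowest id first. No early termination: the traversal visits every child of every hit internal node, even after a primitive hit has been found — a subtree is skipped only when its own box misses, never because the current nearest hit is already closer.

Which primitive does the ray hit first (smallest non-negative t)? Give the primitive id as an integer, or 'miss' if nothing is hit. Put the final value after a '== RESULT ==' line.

Traverse from the root:
N0 x:[14/3,17] y:[-1,34] z:[38/3,80/3] -> hit [38/3,17], descend [9, 12]
  N9 x:[20/3,16] y:[-1,26] z:[61/3,80/3] -> miss, prune
  N12 x:[14/3,17] y:[1,34] z:[38/3,59/3] -> hit [38/3,17], descend [3, 19]
    N3 x:[44/3,17] y:[11,34] z:[38/3,59/3] -> hit [44/3,17], descend [15, 18]
      N15 x:[15,17] y:[31,34] z:[38/3,14] -> miss, prune
      N18 x:[44/3,16] y:[11,20] z:[16,59/3] -> hit [16,16], descend [2, 11]
        N2 x:[44/3,16] y:[11,16] z:[16,50/3] -> hit [16,16] leaf, test {P1@t=16}
        N11 x:[47/3,16] y:[15,20] z:[56/3,59/3] -> miss, prune
    N19 x:[14/3,38/3] y:[1,31] z:[14,59/3] -> miss, prune

Summary -> nodes [0, 9, 12, 3, 15, 18, 2, 11, 19]; box-tests=9; leaf-entries=1; first=P1

== RESULT ==
1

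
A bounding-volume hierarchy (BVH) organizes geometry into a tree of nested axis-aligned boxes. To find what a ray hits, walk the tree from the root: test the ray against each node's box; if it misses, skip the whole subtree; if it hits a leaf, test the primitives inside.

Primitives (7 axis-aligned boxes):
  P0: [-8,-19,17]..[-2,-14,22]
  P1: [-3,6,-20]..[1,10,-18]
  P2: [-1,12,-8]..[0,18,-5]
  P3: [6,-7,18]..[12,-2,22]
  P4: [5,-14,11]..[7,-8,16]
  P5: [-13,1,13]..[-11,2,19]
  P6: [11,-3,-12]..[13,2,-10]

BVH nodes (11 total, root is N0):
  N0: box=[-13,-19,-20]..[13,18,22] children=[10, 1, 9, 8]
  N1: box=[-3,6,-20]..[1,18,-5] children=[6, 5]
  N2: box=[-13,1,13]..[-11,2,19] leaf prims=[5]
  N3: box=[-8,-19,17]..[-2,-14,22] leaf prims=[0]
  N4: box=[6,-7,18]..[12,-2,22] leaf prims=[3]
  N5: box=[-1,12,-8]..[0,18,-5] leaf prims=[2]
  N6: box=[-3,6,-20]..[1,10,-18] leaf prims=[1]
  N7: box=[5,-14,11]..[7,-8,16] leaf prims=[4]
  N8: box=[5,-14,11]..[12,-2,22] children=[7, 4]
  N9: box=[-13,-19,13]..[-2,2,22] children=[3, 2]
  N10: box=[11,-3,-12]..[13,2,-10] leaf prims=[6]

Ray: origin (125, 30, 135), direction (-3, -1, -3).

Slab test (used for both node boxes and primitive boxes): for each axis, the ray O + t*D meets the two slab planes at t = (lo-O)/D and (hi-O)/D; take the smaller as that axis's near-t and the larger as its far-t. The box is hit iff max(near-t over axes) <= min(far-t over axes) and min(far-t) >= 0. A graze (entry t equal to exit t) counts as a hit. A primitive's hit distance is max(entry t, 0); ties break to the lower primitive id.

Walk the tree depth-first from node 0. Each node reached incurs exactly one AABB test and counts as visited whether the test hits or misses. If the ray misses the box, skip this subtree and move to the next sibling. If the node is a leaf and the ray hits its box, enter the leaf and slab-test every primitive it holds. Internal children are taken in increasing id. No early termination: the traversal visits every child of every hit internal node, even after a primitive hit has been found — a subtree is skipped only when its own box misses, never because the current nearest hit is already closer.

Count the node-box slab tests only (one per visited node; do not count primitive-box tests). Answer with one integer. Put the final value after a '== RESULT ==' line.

Walk:
N0 x:[112/3,46] y:[12,49] z:[113/3,155/3] -> hit [113/3,46], descend [1, 8, 9, 10]
  N1 x:[124/3,128/3] y:[12,24] z:[140/3,155/3] -> miss, prune
  N8 x:[113/3,40] y:[32,44] z:[113/3,124/3] -> hit [113/3,40], descend [4, 7]
    N4 x:[113/3,119/3] y:[32,37] z:[113/3,39] -> miss, prune
    N7 x:[118/3,40] y:[38,44] z:[119/3,124/3] -> hit [119/3,40] leaf, test {P4@t=119/3}
  N9 x:[127/3,46] y:[28,49] z:[113/3,122/3] -> miss, prune
  N10 x:[112/3,38] y:[28,33] z:[145/3,49] -> miss, prune

order=[0, 1, 8, 4, 7, 9, 10]  |boxes|=7  |leaves|=1  hit=P4

== RESULT ==
7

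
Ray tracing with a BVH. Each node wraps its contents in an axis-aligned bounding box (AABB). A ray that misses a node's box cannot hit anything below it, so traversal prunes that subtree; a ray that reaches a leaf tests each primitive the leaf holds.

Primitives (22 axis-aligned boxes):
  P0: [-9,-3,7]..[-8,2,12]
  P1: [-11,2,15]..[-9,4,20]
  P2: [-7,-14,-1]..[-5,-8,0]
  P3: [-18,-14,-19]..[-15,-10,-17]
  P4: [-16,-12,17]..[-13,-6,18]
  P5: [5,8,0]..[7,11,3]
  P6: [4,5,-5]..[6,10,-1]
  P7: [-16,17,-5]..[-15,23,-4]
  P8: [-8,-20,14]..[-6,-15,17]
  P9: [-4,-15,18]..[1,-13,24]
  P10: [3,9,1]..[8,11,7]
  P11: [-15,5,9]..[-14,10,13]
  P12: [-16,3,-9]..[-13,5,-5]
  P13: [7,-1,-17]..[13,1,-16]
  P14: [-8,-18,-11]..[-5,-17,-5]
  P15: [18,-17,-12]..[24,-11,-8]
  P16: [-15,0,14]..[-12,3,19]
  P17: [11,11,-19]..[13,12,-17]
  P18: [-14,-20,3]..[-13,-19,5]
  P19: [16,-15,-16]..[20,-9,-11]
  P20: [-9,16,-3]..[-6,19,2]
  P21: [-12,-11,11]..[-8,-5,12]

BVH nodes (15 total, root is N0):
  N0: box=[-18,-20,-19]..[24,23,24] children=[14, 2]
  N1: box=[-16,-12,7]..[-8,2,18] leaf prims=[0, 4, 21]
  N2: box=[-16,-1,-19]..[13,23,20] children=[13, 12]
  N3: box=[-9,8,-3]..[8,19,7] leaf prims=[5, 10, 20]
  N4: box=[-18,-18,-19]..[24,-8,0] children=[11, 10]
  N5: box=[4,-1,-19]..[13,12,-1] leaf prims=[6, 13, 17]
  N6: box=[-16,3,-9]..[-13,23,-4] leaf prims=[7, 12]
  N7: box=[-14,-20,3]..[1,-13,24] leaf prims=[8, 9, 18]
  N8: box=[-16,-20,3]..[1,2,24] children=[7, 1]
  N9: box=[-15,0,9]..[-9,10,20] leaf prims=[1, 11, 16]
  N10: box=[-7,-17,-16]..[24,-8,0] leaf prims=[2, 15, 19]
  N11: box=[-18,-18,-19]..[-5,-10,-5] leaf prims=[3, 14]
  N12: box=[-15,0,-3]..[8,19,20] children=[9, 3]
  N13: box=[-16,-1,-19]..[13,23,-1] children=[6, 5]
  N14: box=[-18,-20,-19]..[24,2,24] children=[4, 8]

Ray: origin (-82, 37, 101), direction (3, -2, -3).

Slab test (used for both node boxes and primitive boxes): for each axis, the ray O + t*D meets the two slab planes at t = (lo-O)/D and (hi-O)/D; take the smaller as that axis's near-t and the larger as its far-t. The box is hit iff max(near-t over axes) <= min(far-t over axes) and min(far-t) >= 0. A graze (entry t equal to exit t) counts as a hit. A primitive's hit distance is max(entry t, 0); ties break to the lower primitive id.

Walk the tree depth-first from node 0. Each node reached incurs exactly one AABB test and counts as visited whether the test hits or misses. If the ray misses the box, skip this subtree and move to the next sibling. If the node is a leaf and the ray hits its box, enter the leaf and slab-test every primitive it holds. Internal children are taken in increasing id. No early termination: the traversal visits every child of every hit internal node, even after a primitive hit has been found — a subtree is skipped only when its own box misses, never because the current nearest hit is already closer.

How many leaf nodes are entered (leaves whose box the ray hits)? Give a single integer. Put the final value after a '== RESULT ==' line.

Walk:
N0 x:[64/3,106/3] y:[7,57/2] z:[77/3,40] -> hit [77/3,57/2], descend [2, 14]
  N2 x:[22,95/3] y:[7,19] z:[27,40] -> miss, prune
  N14 x:[64/3,106/3] y:[35/2,57/2] z:[77/3,40] -> hit [77/3,57/2], descend [4, 8]
    N4 x:[64/3,106/3] y:[45/2,55/2] z:[101/3,40] -> miss, prune
    N8 x:[22,83/3] y:[35/2,57/2] z:[77/3,98/3] -> hit [77/3,83/3], descend [1, 7]
      N1 x:[22,74/3] y:[35/2,49/2] z:[83/3,94/3] -> miss, prune
      N7 x:[68/3,83/3] y:[25,57/2] z:[77/3,98/3] -> hit [77/3,83/3] leaf, test {P8(miss), P9@t=26, P18(miss)}

Visited [0, 2, 14, 4, 8, 1, 7]. Tests: 7 box, 1 leaf. Nearest: P9.

== RESULT ==
1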